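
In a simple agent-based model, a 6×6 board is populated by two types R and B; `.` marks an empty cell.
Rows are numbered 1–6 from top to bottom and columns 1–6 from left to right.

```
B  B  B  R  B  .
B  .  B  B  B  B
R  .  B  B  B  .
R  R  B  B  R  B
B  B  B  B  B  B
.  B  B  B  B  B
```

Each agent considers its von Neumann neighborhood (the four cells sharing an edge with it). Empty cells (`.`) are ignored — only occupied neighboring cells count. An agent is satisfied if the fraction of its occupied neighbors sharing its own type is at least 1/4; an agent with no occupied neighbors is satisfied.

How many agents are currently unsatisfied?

2

(1,1)B 2/2 ok
(1,2)B 2/2 ok
(1,3)B 2/3 ok
(1,4)R 0/3 unhappy
(1,5)B 1/2 ok
(2,1)B 1/2 ok
(2,3)B 3/3 ok
(2,4)B 3/4 ok
(2,5)B 4/4 ok
(2,6)B 1/1 ok
(3,1)R 1/2 ok
(3,3)B 3/3 ok
(3,4)B 4/4 ok
(3,5)B 2/3 ok
(4,1)R 2/3 ok
(4,2)R 1/3 ok
(4,3)B 3/4 ok
(4,4)B 3/4 ok
(4,5)R 0/4 unhappy
(4,6)B 1/2 ok
(5,1)B 1/2 ok
(5,2)B 3/4 ok
(5,3)B 4/4 ok
(5,4)B 4/4 ok
(5,5)B 3/4 ok
(5,6)B 3/3 ok
(6,2)B 2/2 ok
(6,3)B 3/3 ok
(6,4)B 3/3 ok
(6,5)B 3/3 ok
(6,6)B 2/2 ok
Unsatisfied: (1,4), (4,5) — 2 in total.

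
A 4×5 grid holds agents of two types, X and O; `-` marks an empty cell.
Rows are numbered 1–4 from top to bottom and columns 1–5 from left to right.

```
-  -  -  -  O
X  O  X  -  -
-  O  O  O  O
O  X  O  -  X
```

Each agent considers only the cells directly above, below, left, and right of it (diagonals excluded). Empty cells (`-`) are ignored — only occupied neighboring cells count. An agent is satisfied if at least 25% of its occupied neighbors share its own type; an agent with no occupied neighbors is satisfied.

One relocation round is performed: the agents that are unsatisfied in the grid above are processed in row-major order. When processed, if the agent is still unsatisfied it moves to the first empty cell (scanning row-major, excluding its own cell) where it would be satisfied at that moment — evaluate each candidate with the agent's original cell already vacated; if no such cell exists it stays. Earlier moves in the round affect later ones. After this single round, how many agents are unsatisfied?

Initially unsatisfied (in order): (2,1), (2,3), (4,1), (4,2), (4,5).
  (2,1) → (1,1).
  (2,3) → (1,2).
  (4,1) → (1,4).
  (4,2) → (1,3).
  (4,5) → (2,1).
Resulting grid:
X X X O O
X O - - -
- O O O O
- - O - -
All satisfied now.

0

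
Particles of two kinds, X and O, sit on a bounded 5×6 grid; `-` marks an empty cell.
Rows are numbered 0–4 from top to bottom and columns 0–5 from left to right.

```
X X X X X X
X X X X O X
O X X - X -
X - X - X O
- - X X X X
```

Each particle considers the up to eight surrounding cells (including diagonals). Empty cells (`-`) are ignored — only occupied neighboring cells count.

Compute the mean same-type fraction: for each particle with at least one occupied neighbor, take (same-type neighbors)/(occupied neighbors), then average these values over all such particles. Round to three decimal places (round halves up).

(0,0)X 3/3
(0,1)X 5/5
(0,2)X 5/5
(0,3)X 4/5
(0,4)X 4/5
(0,5)X 2/3
(1,0)X 4/5
(1,1)X 7/8
(1,2)X 7/7
(1,3)X 6/7
(1,4)O 0/6
(1,5)X 3/4
(2,0)O 0/4
(2,1)X 6/7
(2,2)X 5/5
(2,4)X 3/5
(3,0)X 1/2
(3,2)X 4/4
(3,4)X 4/5
(3,5)O 0/4
(4,2)X 2/2
(4,3)X 4/4
(4,4)X 3/4
(4,5)X 2/3
Sum over 24 particles: 3/3 + 5/5 + 5/5 + 4/5 + 4/5 + 2/3 + 4/5 + 7/8 + 7/7 + 6/7 + 0/6 + 3/4 + 0/4 + 6/7 + 5/5 + 3/5 + 1/2 + 4/4 + 4/5 + 0/4 + 2/2 + 4/4 + 3/4 + 2/3 = 14887/840; mean = 14887/840 ÷ 24 = 14887/20160 = 0.738442… → 0.738.

0.738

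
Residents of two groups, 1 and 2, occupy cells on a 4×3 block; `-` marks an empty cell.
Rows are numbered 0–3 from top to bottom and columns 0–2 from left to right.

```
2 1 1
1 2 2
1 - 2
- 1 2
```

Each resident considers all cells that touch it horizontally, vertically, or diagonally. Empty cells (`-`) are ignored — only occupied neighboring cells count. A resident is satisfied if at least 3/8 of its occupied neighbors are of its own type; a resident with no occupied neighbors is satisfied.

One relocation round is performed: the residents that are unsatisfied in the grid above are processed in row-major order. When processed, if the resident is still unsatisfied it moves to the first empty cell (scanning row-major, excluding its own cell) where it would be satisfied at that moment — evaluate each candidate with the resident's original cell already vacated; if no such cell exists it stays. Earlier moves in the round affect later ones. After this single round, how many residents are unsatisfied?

0

Initially unsatisfied (in order): (0,0), (0,2), (3,1).
  (0,0) → (2,1).
  (0,2) → (0,0).
  (3,1) → (3,0).
Resulting grid:
1 1 -
1 2 2
1 2 2
1 - 2
All satisfied now.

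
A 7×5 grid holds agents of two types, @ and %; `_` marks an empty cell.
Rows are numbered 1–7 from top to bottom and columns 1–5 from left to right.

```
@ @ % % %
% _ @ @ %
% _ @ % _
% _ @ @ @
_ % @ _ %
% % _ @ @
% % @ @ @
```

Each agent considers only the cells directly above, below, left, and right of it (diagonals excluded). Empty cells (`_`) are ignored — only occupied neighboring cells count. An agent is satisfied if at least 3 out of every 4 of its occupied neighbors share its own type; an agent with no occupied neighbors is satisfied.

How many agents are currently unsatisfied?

(1,1)@ 1/2 not
(1,2)@ 1/2 not
(1,3)% 1/3 not
(1,4)% 2/3 not
(1,5)% 2/2 satisfied
(2,1)% 1/2 not
(2,3)@ 2/3 not
(2,4)@ 1/4 not
(2,5)% 1/2 not
(3,1)% 2/2 satisfied
(3,3)@ 2/3 not
(3,4)% 0/3 not
(4,1)% 1/1 satisfied
(4,3)@ 3/3 satisfied
(4,4)@ 2/3 not
(4,5)@ 1/2 not
(5,2)% 1/2 not
(5,3)@ 1/2 not
(5,5)% 0/2 not
(6,1)% 2/2 satisfied
(6,2)% 3/3 satisfied
(6,4)@ 2/2 satisfied
(6,5)@ 2/3 not
(7,1)% 2/2 satisfied
(7,2)% 2/3 not
(7,3)@ 1/2 not
(7,4)@ 3/3 satisfied
(7,5)@ 2/2 satisfied
Unsatisfied: (1,1), (1,2), (1,3), (1,4), (2,1), (2,3), (2,4), (2,5), (3,3), (3,4), (4,4), (4,5), (5,2), (5,3), (5,5), (6,5), (7,2), (7,3) — 18 in total.

18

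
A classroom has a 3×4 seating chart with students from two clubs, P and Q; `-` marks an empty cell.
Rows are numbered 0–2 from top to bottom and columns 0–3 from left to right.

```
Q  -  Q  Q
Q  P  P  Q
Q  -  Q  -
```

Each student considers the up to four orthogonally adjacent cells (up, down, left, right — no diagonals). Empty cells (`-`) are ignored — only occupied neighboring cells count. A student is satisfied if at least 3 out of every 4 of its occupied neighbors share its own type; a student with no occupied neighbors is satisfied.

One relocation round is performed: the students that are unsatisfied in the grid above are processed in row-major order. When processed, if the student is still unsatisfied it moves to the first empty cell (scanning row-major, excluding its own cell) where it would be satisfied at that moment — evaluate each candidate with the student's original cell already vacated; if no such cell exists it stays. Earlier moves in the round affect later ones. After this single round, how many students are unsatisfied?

Initially unsatisfied (in order): (0,2), (1,0), (1,1), (1,2), (1,3), (2,2).
  (0,2) → (2,3).
  (1,0): no empty cell satisfies it; stays.
  (1,1): no empty cell satisfies it; stays.
  (1,2): no empty cell satisfies it; stays.
  (1,3): no empty cell satisfies it; stays.
  (2,2): no empty cell satisfies it; stays.
Resulting grid:
Q - - Q
Q P P Q
Q - Q Q
Unsatisfied now: (1,0), (1,1), (1,2), (1,3), (2,2).

5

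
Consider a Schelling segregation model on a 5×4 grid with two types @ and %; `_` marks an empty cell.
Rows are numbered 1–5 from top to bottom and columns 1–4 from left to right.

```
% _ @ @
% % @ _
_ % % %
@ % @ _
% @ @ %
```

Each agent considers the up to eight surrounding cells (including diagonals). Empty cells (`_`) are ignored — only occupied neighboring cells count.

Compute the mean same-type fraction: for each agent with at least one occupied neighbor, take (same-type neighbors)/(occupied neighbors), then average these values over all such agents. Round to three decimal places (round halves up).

0.540

(1,1)% 2/2
(1,3)@ 2/3
(1,4)@ 2/2
(2,1)% 3/3
(2,2)% 4/6
(2,3)@ 2/6
(3,2)% 4/7
(3,3)% 4/6
(3,4)% 1/3
(4,1)@ 1/4
(4,2)% 3/7
(4,3)@ 2/7
(5,1)% 1/3
(5,2)@ 3/5
(5,3)@ 2/4
(5,4)% 0/2
Sum over 16 agents: 2/2 + 2/3 + 2/2 + 3/3 + 4/6 + 2/6 + 4/7 + 4/6 + 1/3 + 1/4 + 3/7 + 2/7 + 1/3 + 3/5 + 2/4 + 0/2 = 1209/140; mean = 1209/140 ÷ 16 = 1209/2240 = 0.539732… → 0.540.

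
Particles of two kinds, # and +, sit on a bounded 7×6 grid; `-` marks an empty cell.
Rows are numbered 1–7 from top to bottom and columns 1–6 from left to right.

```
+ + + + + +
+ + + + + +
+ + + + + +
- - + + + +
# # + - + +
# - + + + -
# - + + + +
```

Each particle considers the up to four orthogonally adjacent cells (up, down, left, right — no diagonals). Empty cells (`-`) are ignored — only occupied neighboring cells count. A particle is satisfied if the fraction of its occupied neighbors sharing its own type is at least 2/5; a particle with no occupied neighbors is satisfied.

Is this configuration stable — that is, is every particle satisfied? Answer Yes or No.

Yes

Row 1: (1,1)+ 2/2 satisfied · (1,2)+ 3/3 satisfied · (1,3)+ 3/3 satisfied · (1,4)+ 3/3 satisfied · (1,5)+ 3/3 satisfied · (1,6)+ 2/2 satisfied
Row 2: (2,1)+ 3/3 satisfied · (2,2)+ 4/4 satisfied · (2,3)+ 4/4 satisfied · (2,4)+ 4/4 satisfied · (2,5)+ 4/4 satisfied · (2,6)+ 3/3 satisfied
Row 3: (3,1)+ 2/2 satisfied · (3,2)+ 3/3 satisfied · (3,3)+ 4/4 satisfied · (3,4)+ 4/4 satisfied · (3,5)+ 4/4 satisfied · (3,6)+ 3/3 satisfied
Row 4: (4,3)+ 3/3 satisfied · (4,4)+ 3/3 satisfied · (4,5)+ 4/4 satisfied · (4,6)+ 3/3 satisfied
Row 5: (5,1)# 2/2 satisfied · (5,2)# 1/2 satisfied · (5,3)+ 2/3 satisfied · (5,5)+ 3/3 satisfied · (5,6)+ 2/2 satisfied
Row 6: (6,1)# 2/2 satisfied · (6,3)+ 3/3 satisfied · (6,4)+ 3/3 satisfied · (6,5)+ 3/3 satisfied
Row 7: (7,1)# 1/1 satisfied · (7,3)+ 2/2 satisfied · (7,4)+ 3/3 satisfied · (7,5)+ 3/3 satisfied · (7,6)+ 1/1 satisfied
All meet the threshold, so the configuration is stable.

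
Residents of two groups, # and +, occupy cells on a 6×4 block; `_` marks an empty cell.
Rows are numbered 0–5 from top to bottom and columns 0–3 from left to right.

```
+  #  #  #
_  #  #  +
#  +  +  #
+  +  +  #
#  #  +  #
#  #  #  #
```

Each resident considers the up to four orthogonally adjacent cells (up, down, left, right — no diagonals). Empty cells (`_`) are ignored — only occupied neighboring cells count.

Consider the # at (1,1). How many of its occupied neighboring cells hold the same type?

2

Occupied neighbors of (1,1): (0,1)=#, (2,1)=+, (1,2)=#.
Same type (#): 2 of 3.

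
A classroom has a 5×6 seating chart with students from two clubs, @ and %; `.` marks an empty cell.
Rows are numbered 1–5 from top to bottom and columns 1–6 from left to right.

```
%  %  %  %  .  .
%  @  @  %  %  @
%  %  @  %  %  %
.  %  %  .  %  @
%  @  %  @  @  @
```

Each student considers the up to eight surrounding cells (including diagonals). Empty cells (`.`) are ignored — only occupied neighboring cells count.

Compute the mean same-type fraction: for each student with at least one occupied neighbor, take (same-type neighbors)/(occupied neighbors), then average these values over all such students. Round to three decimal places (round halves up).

0.534

Row 1: (1,1)% 2/3 · (1,2)% 3/5 · (1,3)% 3/5 · (1,4)% 3/4
Row 2: (2,1)% 4/5 · (2,2)@ 2/8 · (2,3)@ 2/8 · (2,4)% 5/7 · (2,5)% 5/6 · (2,6)@ 0/3
Row 3: (3,1)% 3/4 · (3,2)% 4/7 · (3,3)@ 2/7 · (3,4)% 5/7 · (3,5)% 5/7 · (3,6)% 3/5
Row 4: (4,2)% 5/7 · (4,3)% 4/7 · (4,5)% 3/7 · (4,6)@ 2/5
Row 5: (5,1)% 1/2 · (5,2)@ 0/4 · (5,3)% 2/4 · (5,4)@ 1/4 · (5,5)@ 3/4 · (5,6)@ 2/3
Sum over 26 students: 2/3 + 3/5 + 3/5 + 3/4 + 4/5 + 2/8 + 2/8 + 5/7 + 5/6 + 0/3 + 3/4 + 4/7 + 2/7 + 5/7 + 5/7 + 3/5 + 5/7 + 4/7 + 3/7 + 2/5 + 1/2 + 0/4 + 2/4 + 1/4 + 3/4 + 2/3 = 583/42; mean = 583/42 ÷ 26 = 583/1092 = 0.533882… → 0.534.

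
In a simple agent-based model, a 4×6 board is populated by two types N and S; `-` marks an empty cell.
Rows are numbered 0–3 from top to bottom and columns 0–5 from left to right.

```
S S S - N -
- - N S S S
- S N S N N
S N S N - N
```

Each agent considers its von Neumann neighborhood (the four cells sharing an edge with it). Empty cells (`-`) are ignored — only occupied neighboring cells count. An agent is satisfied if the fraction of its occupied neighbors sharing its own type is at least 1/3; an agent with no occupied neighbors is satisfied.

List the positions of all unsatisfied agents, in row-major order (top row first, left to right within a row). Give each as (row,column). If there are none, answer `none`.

(0,4), (2,1), (2,2), (2,3), (3,0), (3,1), (3,2), (3,3)

Row 0: (0,0)S 1/1 satisfied · (0,1)S 2/2 satisfied · (0,2)S 1/2 satisfied · (0,4)N 0/1 not
Row 1: (1,2)N 1/3 satisfied · (1,3)S 2/3 satisfied · (1,4)S 2/4 satisfied · (1,5)S 1/2 satisfied
Row 2: (2,1)S 0/2 not · (2,2)N 1/4 not · (2,3)S 1/4 not · (2,4)N 1/3 satisfied · (2,5)N 2/3 satisfied
Row 3: (3,0)S 0/1 not · (3,1)N 0/3 not · (3,2)S 0/3 not · (3,3)N 0/2 not · (3,5)N 1/1 satisfied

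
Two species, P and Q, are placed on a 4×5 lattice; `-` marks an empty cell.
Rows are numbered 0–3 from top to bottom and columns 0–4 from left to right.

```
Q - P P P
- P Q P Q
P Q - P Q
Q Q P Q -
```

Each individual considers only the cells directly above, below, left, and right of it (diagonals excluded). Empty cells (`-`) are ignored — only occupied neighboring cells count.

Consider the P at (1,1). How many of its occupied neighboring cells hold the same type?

0

Occupied neighbors of (1,1): (2,1)=Q, (1,2)=Q.
Same type (P): 0 of 2.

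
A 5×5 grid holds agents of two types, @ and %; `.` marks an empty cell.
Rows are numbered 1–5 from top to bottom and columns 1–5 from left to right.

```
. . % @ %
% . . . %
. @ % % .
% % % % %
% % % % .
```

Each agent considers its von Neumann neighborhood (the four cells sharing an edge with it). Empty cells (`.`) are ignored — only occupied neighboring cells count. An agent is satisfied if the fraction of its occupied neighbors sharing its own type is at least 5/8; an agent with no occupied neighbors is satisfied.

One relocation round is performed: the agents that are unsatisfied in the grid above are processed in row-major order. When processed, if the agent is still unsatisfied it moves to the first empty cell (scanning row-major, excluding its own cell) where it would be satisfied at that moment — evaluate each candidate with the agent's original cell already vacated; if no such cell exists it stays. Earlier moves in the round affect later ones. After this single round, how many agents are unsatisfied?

Initially unsatisfied (in order): (1,3), (1,4), (1,5), (3,2).
  (1,3) → (1,1).
  (1,4) → (1,3).
  (1,5): now satisfied by earlier moves; stays.
  (3,2): no empty cell satisfies it; stays.
Resulting grid:
% . @ . %
% . . . %
. @ % % .
% % % % %
% % % % .
Unsatisfied now: (3,2).

1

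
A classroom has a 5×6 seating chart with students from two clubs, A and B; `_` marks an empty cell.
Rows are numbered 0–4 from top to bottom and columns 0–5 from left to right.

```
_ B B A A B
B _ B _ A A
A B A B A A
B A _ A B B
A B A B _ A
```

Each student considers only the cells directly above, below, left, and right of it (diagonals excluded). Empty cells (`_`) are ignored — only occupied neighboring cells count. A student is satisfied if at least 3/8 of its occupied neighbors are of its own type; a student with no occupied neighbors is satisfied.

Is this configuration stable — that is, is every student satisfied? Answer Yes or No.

No

Row 0: (0,1)B 1/1 ok · (0,2)B 2/3 ok · (0,3)A 1/2 ok · (0,4)A 2/3 ok · (0,5)B 0/2 unhappy
Row 1: (1,0)B 0/1 unhappy · (1,2)B 1/2 ok · (1,4)A 3/3 ok · (1,5)A 2/3 ok
Row 2: (2,0)A 0/3 unhappy · (2,1)B 0/3 unhappy · (2,2)A 0/3 unhappy · (2,3)B 0/3 unhappy · (2,4)A 2/4 ok · (2,5)A 2/3 ok
Row 3: (3,0)B 0/3 unhappy · (3,1)A 0/3 unhappy · (3,3)A 0/3 unhappy · (3,4)B 1/3 unhappy · (3,5)B 1/3 unhappy
Row 4: (4,0)A 0/2 unhappy · (4,1)B 0/3 unhappy · (4,2)A 0/2 unhappy · (4,3)B 0/2 unhappy · (4,5)A 0/1 unhappy
For instance (0,5) has only 0/2 same-type neighbors, below 3/8.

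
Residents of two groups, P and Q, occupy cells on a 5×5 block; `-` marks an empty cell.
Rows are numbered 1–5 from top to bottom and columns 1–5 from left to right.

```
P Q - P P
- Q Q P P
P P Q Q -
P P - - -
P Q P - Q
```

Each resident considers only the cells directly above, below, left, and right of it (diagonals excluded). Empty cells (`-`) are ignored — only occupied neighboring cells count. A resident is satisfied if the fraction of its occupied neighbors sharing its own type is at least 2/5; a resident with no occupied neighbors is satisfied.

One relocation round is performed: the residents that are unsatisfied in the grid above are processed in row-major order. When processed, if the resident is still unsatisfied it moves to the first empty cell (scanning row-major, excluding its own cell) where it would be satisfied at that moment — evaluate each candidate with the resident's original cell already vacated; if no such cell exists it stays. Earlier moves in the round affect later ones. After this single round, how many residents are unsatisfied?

Initially unsatisfied (in order): (1,1), (5,2), (5,3).
  (1,1) → (2,1).
  (5,2) → (1,1).
  (5,3): now satisfied by earlier moves; stays.
Resulting grid:
Q Q - P P
P Q Q P P
P P Q Q -
P P - - -
P - P - Q
Unsatisfied now: (2,1).

1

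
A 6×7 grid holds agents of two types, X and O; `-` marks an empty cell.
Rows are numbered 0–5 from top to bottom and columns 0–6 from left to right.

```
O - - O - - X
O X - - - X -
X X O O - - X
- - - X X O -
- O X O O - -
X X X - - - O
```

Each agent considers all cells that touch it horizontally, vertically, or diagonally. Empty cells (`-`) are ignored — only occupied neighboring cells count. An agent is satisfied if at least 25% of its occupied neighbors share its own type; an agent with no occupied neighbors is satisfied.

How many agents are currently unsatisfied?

3

(0,0)O 1/2 satisfied
(0,3)O 0/0 satisfied
(0,6)X 1/1 satisfied
(1,0)O 1/4 satisfied
(1,1)X 2/5 satisfied
(1,5)X 2/2 satisfied
(2,0)X 2/3 satisfied
(2,1)X 2/4 satisfied
(2,2)O 1/4 satisfied
(2,3)O 1/3 satisfied
(2,6)X 1/2 satisfied
(3,3)X 2/6 satisfied
(3,4)X 1/5 not
(3,5)O 1/3 satisfied
(4,1)O 0/4 not
(4,2)X 3/5 satisfied
(4,3)O 1/5 not
(4,4)O 2/4 satisfied
(5,0)X 1/2 satisfied
(5,1)X 3/4 satisfied
(5,2)X 2/4 satisfied
(5,6)O 0/0 satisfied
Unsatisfied: (3,4), (4,1), (4,3) — 3 in total.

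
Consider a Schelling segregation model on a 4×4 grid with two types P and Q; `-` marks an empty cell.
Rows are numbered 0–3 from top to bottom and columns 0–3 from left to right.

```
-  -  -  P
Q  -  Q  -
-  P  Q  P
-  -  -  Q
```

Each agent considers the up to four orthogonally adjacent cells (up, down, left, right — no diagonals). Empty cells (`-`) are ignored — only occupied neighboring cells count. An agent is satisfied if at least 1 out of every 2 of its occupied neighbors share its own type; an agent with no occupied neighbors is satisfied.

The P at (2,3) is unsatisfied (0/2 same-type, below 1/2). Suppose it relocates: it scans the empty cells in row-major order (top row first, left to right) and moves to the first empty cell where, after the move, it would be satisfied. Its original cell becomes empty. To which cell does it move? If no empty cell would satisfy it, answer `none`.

(0,1)

Vacating (2,3). Empty cells in order:
  (0,0): 0/1 same-type → still unsatisfied.
  (0,1): 0/0 same-type → satisfied — stop here.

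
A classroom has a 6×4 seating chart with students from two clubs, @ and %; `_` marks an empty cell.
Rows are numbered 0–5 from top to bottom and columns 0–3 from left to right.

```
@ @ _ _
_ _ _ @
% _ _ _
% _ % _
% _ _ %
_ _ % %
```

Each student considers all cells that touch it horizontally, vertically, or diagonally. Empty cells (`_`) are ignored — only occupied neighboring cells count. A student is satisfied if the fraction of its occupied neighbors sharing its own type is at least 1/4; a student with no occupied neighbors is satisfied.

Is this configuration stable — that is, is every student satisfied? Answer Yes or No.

Row 0: (0,0)@ 1/1 ✓ · (0,1)@ 1/1 ✓
Row 1: (1,3)@ 0/0 ✓
Row 2: (2,0)% 1/1 ✓
Row 3: (3,0)% 2/2 ✓ · (3,2)% 1/1 ✓
Row 4: (4,0)% 1/1 ✓ · (4,3)% 3/3 ✓
Row 5: (5,2)% 2/2 ✓ · (5,3)% 2/2 ✓
All meet the threshold, so the configuration is stable.

Yes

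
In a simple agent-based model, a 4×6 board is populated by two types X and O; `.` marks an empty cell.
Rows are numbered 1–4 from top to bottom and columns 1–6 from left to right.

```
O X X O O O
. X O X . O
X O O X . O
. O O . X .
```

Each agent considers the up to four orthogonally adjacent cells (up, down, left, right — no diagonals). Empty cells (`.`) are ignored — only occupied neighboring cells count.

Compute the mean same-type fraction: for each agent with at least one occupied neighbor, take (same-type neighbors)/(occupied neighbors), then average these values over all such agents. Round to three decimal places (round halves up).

Row 1: (1,1)O 0/1 · (1,2)X 2/3 · (1,3)X 1/3 · (1,4)O 1/3 · (1,5)O 2/2 · (1,6)O 2/2
Row 2: (2,2)X 1/3 · (2,3)O 1/4 · (2,4)X 1/3 · (2,6)O 2/2
Row 3: (3,1)X 0/1 · (3,2)O 2/4 · (3,3)O 3/4 · (3,4)X 1/2 · (3,6)O 1/1
Row 4: (4,2)O 2/2 · (4,3)O 2/2 · (4,5)X — no occupied neighbors
Sum over 17 agents: 0/1 + 2/3 + 1/3 + 1/3 + 2/2 + 2/2 + 1/3 + 1/4 + 1/3 + 2/2 + 0/1 + 2/4 + 3/4 + 1/2 + 1/1 + 2/2 + 2/2 = 10; mean = 10 ÷ 17 = 10/17 = 0.588235… → 0.588.

0.588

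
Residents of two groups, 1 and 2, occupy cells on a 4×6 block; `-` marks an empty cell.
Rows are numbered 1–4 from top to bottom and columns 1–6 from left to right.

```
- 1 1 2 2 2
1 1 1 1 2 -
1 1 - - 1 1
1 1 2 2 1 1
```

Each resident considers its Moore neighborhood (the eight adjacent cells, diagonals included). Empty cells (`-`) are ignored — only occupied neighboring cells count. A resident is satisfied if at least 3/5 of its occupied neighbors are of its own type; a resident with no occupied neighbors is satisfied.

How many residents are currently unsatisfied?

5

Row 1: (1,2)1 4/4 ok · (1,3)1 4/5 ok · (1,4)2 2/5 unhappy · (1,5)2 3/4 ok · (1,6)2 2/2 ok
Row 2: (2,1)1 4/4 ok · (2,2)1 6/6 ok · (2,3)1 5/6 ok · (2,4)1 3/6 unhappy · (2,5)2 3/6 unhappy
Row 3: (3,1)1 5/5 ok · (3,2)1 6/7 ok · (3,5)1 4/6 ok · (3,6)1 3/4 ok
Row 4: (4,1)1 3/3 ok · (4,2)1 3/4 ok · (4,3)2 1/3 unhappy · (4,4)2 1/3 unhappy · (4,5)1 3/4 ok · (4,6)1 3/3 ok
Unsatisfied: (1,4), (2,4), (2,5), (4,3), (4,4) — 5 in total.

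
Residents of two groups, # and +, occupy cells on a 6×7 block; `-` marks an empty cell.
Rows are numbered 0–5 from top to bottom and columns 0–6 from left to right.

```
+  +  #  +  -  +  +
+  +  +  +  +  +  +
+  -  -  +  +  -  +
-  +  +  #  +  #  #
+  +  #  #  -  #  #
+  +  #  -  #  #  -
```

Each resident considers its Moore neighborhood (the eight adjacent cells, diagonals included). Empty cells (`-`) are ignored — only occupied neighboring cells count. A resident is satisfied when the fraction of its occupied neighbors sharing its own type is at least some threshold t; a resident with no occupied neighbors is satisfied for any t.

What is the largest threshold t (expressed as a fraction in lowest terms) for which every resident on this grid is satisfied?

0/1

(0,0)+ 3/3
(0,1)+ 4/5
(0,2)# 0/5
(0,3)+ 3/4
(0,5)+ 4/4
(0,6)+ 3/3
(1,0)+ 4/4
(1,1)+ 5/6
(1,2)+ 5/6
(1,3)+ 5/6
(1,4)+ 6/6
(1,5)+ 6/6
(1,6)+ 4/4
(2,0)+ 3/3
(2,3)+ 6/7
(2,4)+ 5/7
(2,6)+ 2/4
(3,1)+ 4/5
(3,2)+ 3/6
(3,3)# 2/6
(3,4)+ 2/6
(3,5)# 3/6
(3,6)# 3/4
(4,0)+ 4/4
(4,1)+ 5/7
(4,2)# 3/7
(4,3)# 4/6
(4,5)# 5/6
(4,6)# 4/4
(5,0)+ 3/3
(5,1)+ 3/5
(5,2)# 2/4
(5,4)# 3/3
(5,5)# 3/3
The smallest same-type fraction is 0/5 at (0,2), which reduces to 0/1. Any threshold above that leaves this resident unsatisfied.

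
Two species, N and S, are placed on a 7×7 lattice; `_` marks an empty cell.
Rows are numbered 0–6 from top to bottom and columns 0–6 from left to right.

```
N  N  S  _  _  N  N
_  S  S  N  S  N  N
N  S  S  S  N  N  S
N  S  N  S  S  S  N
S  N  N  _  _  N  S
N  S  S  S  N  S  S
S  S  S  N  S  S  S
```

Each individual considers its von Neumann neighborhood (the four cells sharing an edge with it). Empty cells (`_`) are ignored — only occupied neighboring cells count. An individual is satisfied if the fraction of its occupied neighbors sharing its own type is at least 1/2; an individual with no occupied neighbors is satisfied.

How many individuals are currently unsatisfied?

19

Row 0: (0,0)N 1/1 ok · (0,1)N 1/3 unhappy · (0,2)S 1/2 ok · (0,5)N 2/2 ok · (0,6)N 2/2 ok
Row 1: (1,1)S 2/3 ok · (1,2)S 3/4 ok · (1,3)N 0/3 unhappy · (1,4)S 0/3 unhappy · (1,5)N 3/4 ok · (1,6)N 2/3 ok
Row 2: (2,0)N 1/2 ok · (2,1)S 3/4 ok · (2,2)S 3/4 ok · (2,3)S 2/4 ok · (2,4)N 1/4 unhappy · (2,5)N 2/4 ok · (2,6)S 0/3 unhappy
Row 3: (3,0)N 1/3 unhappy · (3,1)S 1/4 unhappy · (3,2)N 1/4 unhappy · (3,3)S 2/3 ok · (3,4)S 2/3 ok · (3,5)S 1/4 unhappy · (3,6)N 0/3 unhappy
Row 4: (4,0)S 0/3 unhappy · (4,1)N 1/4 unhappy · (4,2)N 2/3 ok · (4,5)N 0/3 unhappy · (4,6)S 1/3 unhappy
Row 5: (5,0)N 0/3 unhappy · (5,1)S 2/4 ok · (5,2)S 3/4 ok · (5,3)S 1/3 unhappy · (5,4)N 0/3 unhappy · (5,5)S 2/4 ok · (5,6)S 3/3 ok
Row 6: (6,0)S 1/2 ok · (6,1)S 3/3 ok · (6,2)S 2/3 ok · (6,3)N 0/3 unhappy · (6,4)S 1/3 unhappy · (6,5)S 3/3 ok · (6,6)S 2/2 ok
Unsatisfied: (0,1), (1,3), (1,4), (2,4), (2,6), (3,0), (3,1), (3,2), (3,5), (3,6), (4,0), (4,1), (4,5), (4,6), (5,0), (5,3), (5,4), (6,3), (6,4) — 19 in total.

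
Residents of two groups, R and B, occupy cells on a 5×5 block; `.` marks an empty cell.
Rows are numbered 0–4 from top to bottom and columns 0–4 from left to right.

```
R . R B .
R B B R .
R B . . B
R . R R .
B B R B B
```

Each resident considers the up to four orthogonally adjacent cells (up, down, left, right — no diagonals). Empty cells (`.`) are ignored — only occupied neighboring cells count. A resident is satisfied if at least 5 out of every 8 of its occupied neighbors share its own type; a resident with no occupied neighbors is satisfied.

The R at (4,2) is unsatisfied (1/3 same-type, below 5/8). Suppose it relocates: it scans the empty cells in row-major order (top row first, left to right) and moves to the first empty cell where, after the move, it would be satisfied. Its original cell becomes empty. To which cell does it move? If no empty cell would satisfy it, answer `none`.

Vacating (4,2). Empty cells in order:
  (0,1): 2/3 same-type → satisfied — stop here.

(0,1)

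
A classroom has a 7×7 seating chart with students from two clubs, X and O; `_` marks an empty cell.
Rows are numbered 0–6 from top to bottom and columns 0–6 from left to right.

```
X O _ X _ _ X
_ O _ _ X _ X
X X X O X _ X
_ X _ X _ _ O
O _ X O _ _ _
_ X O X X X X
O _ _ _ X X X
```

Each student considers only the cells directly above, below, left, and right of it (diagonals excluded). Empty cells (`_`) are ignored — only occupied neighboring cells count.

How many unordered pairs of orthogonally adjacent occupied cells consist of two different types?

Scan each occupied cell's neighbors to the right and below so each pair is counted once.
From row 0: 1 unlike of 3 pairs (running 1/3).
From row 1: 1 unlike of 3 pairs (running 2/6).
From row 2: 4 unlike of 7 pairs (running 6/13).
From row 3: 1 unlike of 1 pairs (running 7/14).
From row 4: 3 unlike of 3 pairs (running 10/17).
From row 5: 2 unlike of 8 pairs (running 12/25).
From row 6: 0 unlike of 2 pairs (running 12/27).
Total adjacent occupied pairs: 27; unlike-type pairs: 12.

12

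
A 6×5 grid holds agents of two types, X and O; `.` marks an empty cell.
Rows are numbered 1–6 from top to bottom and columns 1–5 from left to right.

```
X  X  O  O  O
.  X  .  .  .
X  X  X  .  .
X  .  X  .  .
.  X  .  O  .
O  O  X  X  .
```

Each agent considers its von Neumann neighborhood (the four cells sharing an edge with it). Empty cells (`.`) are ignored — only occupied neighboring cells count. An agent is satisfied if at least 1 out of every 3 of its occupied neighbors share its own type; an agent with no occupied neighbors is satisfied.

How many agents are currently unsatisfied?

2

(1,1)X 1/1 satisfied
(1,2)X 2/3 satisfied
(1,3)O 1/2 satisfied
(1,4)O 2/2 satisfied
(1,5)O 1/1 satisfied
(2,2)X 2/2 satisfied
(3,1)X 2/2 satisfied
(3,2)X 3/3 satisfied
(3,3)X 2/2 satisfied
(4,1)X 1/1 satisfied
(4,3)X 1/1 satisfied
(5,2)X 0/1 not
(5,4)O 0/1 not
(6,1)O 1/1 satisfied
(6,2)O 1/3 satisfied
(6,3)X 1/2 satisfied
(6,4)X 1/2 satisfied
Unsatisfied: (5,2), (5,4) — 2 in total.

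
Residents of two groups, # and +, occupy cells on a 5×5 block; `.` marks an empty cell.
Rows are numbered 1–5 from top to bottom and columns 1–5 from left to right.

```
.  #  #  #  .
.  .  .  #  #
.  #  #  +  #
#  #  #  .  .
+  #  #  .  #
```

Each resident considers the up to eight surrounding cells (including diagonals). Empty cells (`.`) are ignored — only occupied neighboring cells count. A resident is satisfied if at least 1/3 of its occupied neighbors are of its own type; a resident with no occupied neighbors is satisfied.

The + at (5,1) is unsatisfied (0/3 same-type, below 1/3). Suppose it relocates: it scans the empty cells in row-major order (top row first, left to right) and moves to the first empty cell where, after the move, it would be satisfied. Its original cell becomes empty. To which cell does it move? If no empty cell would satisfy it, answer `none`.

(4,5)

Vacating (5,1). Empty cells in order:
  (1,1): 0/1 same-type → still unsatisfied.
  (1,5): 0/3 same-type → still unsatisfied.
  (2,1): 0/2 same-type → still unsatisfied.
  (2,2): 0/4 same-type → still unsatisfied.
  (2,3): 1/7 same-type → still unsatisfied.
  (3,1): 0/3 same-type → still unsatisfied.
  (4,4): 1/6 same-type → still unsatisfied.
  (4,5): 1/3 same-type → satisfied — stop here.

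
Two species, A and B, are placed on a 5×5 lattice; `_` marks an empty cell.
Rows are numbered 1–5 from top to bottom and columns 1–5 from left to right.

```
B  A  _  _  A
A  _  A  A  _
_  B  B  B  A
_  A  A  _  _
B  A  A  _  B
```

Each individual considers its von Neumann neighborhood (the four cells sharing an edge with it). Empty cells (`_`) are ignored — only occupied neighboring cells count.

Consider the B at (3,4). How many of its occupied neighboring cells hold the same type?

1

Occupied neighbors of (3,4): (2,4)=A, (3,3)=B, (3,5)=A.
Same type (B): 1 of 3.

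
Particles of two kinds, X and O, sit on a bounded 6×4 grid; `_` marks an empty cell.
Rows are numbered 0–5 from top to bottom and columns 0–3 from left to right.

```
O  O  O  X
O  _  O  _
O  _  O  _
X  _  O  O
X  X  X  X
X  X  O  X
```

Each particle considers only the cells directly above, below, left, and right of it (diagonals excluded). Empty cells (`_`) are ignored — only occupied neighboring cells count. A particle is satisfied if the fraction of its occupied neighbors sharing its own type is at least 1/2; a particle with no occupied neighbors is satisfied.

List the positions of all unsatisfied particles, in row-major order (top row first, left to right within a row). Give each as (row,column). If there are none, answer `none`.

Row 0: (0,0)O 2/2 ok · (0,1)O 2/2 ok · (0,2)O 2/3 ok · (0,3)X 0/1 unhappy
Row 1: (1,0)O 2/2 ok · (1,2)O 2/2 ok
Row 2: (2,0)O 1/2 ok · (2,2)O 2/2 ok
Row 3: (3,0)X 1/2 ok · (3,2)O 2/3 ok · (3,3)O 1/2 ok
Row 4: (4,0)X 3/3 ok · (4,1)X 3/3 ok · (4,2)X 2/4 ok · (4,3)X 2/3 ok
Row 5: (5,0)X 2/2 ok · (5,1)X 2/3 ok · (5,2)O 0/3 unhappy · (5,3)X 1/2 ok

(0,3), (5,2)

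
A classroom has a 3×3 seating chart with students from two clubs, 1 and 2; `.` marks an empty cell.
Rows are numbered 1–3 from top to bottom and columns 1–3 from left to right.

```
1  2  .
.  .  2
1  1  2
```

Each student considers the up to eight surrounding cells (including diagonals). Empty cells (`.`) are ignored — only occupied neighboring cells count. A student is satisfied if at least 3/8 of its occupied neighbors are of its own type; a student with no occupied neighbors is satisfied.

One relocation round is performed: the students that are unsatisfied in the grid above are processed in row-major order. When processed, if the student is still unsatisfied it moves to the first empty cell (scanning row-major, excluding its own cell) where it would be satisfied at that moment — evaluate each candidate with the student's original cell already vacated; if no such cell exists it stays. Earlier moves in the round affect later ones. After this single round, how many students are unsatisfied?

Initially unsatisfied (in order): (1,1), (3,2).
  (1,1) → (2,1).
  (3,2): now satisfied by earlier moves; stays.
Resulting grid:
. 2 .
1 . 2
1 1 2
All satisfied now.

0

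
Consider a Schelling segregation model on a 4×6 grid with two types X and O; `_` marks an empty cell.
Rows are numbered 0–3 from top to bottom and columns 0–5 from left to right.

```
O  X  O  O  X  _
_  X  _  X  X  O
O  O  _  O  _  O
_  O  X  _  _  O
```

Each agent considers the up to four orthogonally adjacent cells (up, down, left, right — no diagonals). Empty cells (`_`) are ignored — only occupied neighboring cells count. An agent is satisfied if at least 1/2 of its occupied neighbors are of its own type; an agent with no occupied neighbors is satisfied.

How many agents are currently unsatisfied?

6

(0,0)O 0/1 unhappy
(0,1)X 1/3 unhappy
(0,2)O 1/2 ok
(0,3)O 1/3 unhappy
(0,4)X 1/2 ok
(1,1)X 1/2 ok
(1,3)X 1/3 unhappy
(1,4)X 2/3 ok
(1,5)O 1/2 ok
(2,0)O 1/1 ok
(2,1)O 2/3 ok
(2,3)O 0/1 unhappy
(2,5)O 2/2 ok
(3,1)O 1/2 ok
(3,2)X 0/1 unhappy
(3,5)O 1/1 ok
Unsatisfied: (0,0), (0,1), (0,3), (1,3), (2,3), (3,2) — 6 in total.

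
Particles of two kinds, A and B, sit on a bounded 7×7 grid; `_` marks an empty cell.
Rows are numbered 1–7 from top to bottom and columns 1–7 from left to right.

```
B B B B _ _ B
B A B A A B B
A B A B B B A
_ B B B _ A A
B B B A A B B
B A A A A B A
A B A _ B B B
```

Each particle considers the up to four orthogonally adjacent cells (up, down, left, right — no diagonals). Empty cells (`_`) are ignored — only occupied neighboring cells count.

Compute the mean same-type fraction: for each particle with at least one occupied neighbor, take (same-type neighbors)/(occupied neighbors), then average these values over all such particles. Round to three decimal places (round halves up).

(1,1)B 2/2
(1,2)B 2/3
(1,3)B 3/3
(1,4)B 1/2
(1,7)B 1/1
(2,1)B 1/3
(2,2)A 0/4
(2,3)B 1/4
(2,4)A 1/4
(2,5)A 1/3
(2,6)B 2/3
(2,7)B 2/3
(3,1)A 0/2
(3,2)B 1/4
(3,3)A 0/4
(3,4)B 2/4
(3,5)B 2/3
(3,6)B 2/4
(3,7)A 1/3
(4,2)B 3/3
(4,3)B 3/4
(4,4)B 2/3
(4,6)A 1/3
(4,7)A 2/3
(5,1)B 2/2
(5,2)B 3/4
(5,3)B 2/4
(5,4)A 2/4
(5,5)A 2/3
(5,6)B 2/4
(5,7)B 1/3
(6,1)B 1/3
(6,2)A 1/4
(6,3)A 3/4
(6,4)A 3/3
(6,5)A 2/4
(6,6)B 2/4
(6,7)A 0/3
(7,1)A 0/2
(7,2)B 0/3
(7,3)A 1/2
(7,5)B 1/2
(7,6)B 3/3
(7,7)B 1/2
Sum over 44 particles: 2/2 + 2/3 + 3/3 + 1/2 + 1/1 + 1/3 + 0/4 + 1/4 + 1/4 + 1/3 + 2/3 + 2/3 + 0/2 + 1/4 + 0/4 + 2/4 + 2/3 + 2/4 + 1/3 + 3/3 + 3/4 + 2/3 + 1/3 + 2/3 + 2/2 + 3/4 + 2/4 + 2/4 + 2/3 + 2/4 + 1/3 + 1/3 + 1/4 + 3/4 + 3/3 + 2/4 + 2/4 + 0/3 + 0/2 + 0/3 + 1/2 + 1/2 + 3/3 + 1/2 = 269/12; mean = 269/12 ÷ 44 = 269/528 = 0.509469… → 0.509.

0.509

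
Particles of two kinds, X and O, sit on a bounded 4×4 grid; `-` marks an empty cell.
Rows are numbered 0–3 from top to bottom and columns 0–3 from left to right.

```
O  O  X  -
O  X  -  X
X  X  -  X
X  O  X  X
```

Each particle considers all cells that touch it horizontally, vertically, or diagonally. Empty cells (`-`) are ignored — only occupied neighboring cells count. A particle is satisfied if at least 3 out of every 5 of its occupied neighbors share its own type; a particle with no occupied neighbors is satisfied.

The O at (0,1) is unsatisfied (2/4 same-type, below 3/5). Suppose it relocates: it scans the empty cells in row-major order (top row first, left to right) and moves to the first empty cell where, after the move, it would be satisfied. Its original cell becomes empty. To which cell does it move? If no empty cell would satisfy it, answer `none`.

Vacating (0,1). Empty cells in order:
  (0,3): 0/2 same-type → still unsatisfied.
  (1,2): 0/5 same-type → still unsatisfied.
  (2,2): 1/7 same-type → still unsatisfied.

none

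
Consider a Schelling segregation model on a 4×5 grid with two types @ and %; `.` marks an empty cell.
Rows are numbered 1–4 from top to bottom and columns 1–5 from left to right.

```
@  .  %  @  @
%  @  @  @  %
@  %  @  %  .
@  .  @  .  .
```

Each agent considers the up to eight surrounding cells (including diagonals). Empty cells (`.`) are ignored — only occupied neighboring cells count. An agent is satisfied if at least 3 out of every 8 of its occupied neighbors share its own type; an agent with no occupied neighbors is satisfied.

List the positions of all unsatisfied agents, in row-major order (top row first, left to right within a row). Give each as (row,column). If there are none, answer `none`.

(1,1)@ 1/2 ✓
(1,3)% 0/4 ✗
(1,4)@ 3/5 ✓
(1,5)@ 2/3 ✓
(2,1)% 1/4 ✗
(2,2)@ 4/7 ✓
(2,3)@ 4/7 ✓
(2,4)@ 4/7 ✓
(2,5)% 1/4 ✗
(3,1)@ 2/4 ✓
(3,2)% 1/7 ✗
(3,3)@ 4/6 ✓
(3,4)% 1/5 ✗
(4,1)@ 1/2 ✓
(4,3)@ 1/3 ✗

(1,3), (2,1), (2,5), (3,2), (3,4), (4,3)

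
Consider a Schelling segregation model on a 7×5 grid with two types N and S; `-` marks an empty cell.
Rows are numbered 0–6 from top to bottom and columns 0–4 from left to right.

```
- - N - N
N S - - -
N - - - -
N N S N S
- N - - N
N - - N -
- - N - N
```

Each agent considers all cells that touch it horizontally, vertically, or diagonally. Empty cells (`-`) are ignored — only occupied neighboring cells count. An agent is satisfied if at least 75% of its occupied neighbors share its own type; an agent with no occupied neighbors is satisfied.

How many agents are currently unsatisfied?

(0,2)N 0/1 unhappy
(0,4)N 0/0 ok
(1,0)N 1/2 unhappy
(1,1)S 0/3 unhappy
(2,0)N 3/4 ok
(3,0)N 3/3 ok
(3,1)N 3/4 ok
(3,2)S 0/3 unhappy
(3,3)N 1/3 unhappy
(3,4)S 0/2 unhappy
(4,1)N 3/4 ok
(4,4)N 2/3 unhappy
(5,0)N 1/1 ok
(5,3)N 3/3 ok
(6,2)N 1/1 ok
(6,4)N 1/1 ok
Unsatisfied: (0,2), (1,0), (1,1), (3,2), (3,3), (3,4), (4,4) — 7 in total.

7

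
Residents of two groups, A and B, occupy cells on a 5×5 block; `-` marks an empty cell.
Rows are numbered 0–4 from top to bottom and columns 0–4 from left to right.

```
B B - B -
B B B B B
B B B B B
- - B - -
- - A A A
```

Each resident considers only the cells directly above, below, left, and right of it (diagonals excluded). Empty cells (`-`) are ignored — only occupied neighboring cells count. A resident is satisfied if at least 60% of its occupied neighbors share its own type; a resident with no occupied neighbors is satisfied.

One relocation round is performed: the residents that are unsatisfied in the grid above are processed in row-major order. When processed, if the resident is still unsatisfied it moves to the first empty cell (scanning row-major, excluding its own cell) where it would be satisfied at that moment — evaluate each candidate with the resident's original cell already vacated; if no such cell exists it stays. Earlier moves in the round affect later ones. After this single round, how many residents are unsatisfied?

Initially unsatisfied (in order): (3,2), (4,2).
  (3,2) → (0,2).
  (4,2): now satisfied by earlier moves; stays.
Resulting grid:
B B B B -
B B B B B
B B B B B
- - - - -
- - A A A
All satisfied now.

0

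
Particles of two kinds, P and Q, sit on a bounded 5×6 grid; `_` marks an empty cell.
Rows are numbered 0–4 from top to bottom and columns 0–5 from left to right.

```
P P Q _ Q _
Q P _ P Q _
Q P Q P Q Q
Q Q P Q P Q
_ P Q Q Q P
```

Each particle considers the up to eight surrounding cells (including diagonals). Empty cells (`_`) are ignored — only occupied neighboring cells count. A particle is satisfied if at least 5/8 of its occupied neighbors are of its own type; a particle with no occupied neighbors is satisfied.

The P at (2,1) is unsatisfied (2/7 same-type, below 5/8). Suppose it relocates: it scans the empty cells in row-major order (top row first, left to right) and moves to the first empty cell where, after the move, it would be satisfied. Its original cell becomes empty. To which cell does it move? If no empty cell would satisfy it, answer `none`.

(1,2)

Vacating (2,1). Empty cells in order:
  (0,3): 1/4 same-type → still unsatisfied.
  (0,5): 0/2 same-type → still unsatisfied.
  (1,2): 4/6 same-type → satisfied — stop here.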